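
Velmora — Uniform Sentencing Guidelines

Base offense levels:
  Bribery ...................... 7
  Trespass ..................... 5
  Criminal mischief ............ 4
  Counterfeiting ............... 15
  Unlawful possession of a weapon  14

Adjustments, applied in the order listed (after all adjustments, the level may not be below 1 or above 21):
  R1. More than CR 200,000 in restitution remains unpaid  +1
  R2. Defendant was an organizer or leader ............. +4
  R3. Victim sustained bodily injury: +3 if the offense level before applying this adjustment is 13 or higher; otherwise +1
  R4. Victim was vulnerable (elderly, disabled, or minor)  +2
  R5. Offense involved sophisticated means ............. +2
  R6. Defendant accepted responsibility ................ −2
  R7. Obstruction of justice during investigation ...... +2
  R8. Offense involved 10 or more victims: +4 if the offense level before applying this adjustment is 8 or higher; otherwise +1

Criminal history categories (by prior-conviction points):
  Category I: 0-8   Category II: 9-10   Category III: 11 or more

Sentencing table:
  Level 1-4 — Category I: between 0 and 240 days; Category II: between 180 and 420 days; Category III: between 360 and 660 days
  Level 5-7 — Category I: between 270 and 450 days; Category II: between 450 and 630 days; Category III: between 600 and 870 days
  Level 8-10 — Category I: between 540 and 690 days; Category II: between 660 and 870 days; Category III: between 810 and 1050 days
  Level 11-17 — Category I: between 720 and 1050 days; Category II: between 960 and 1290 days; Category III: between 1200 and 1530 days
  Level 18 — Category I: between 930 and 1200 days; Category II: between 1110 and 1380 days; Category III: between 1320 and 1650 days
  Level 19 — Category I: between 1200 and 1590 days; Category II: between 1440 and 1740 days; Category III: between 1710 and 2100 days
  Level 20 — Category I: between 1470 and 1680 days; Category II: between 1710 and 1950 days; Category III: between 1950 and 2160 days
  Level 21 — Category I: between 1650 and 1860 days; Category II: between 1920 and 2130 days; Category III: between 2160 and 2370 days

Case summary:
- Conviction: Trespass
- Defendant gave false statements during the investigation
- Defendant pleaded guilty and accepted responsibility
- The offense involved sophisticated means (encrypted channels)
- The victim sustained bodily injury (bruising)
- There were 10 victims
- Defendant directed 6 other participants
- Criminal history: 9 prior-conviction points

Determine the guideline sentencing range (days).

Base offense level for trespass: 5.
R1 does not apply.
R2 applies: 5 + 4 = 9.
R3 applies (level before this adjustment is 9 < 13, so +1): 9 + 1 = 10.
R5 applies: 10 + 2 = 12.
R6 applies: 12 − 2 = 10.
R7 applies: 10 + 2 = 12.
R8 applies (level before this adjustment is 12 ≥ 8, so +4): 12 + 4 = 16.
Final offense level: 16.
Criminal history: 9 prior points → Category II (9-10).
Level 16 falls in the 11-17 band.
Grid: Level 11-17 × Category II = 960-1290 days.

960-1290 days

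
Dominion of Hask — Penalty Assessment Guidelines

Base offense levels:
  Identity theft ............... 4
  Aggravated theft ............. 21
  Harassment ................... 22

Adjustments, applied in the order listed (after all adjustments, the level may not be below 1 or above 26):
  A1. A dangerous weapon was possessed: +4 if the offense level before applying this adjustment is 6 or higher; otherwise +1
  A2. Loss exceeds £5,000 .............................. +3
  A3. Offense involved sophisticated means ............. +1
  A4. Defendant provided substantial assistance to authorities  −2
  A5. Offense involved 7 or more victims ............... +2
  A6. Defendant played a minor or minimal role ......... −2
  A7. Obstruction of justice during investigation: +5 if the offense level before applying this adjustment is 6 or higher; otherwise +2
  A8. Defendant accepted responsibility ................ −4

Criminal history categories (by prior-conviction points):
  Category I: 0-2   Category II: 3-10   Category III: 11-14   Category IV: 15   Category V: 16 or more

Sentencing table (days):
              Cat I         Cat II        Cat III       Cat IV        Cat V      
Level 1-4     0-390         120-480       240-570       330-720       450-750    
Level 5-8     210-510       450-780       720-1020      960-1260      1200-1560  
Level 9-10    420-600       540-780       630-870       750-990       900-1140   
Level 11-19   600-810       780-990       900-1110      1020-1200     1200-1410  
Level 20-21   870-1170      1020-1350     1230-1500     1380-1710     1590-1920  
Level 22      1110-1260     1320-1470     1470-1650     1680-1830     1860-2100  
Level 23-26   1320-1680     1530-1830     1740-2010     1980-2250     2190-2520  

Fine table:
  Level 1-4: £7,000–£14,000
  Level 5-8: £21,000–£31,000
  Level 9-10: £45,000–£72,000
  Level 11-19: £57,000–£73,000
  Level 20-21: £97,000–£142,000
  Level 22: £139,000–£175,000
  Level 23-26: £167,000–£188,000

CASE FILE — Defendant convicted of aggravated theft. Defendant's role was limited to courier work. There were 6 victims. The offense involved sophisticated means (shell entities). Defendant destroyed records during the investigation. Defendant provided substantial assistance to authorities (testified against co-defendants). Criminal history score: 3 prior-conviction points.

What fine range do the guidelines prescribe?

£167,000–£188,000

Base offense level for aggravated theft: 21.
A1 does not apply.
A2 does not apply.
A3 applies: 21 + 1 = 22.
A4 applies: 22 − 2 = 20.
A6 applies: 20 − 2 = 18.
A7 applies (level before this adjustment is 18 ≥ 6, so +5): 18 + 5 = 23.
A8 does not apply.
Final offense level: 23.
Level 23 falls in the 23-26 band.
Fine table: Level 23-26 → £167,000–£188,000.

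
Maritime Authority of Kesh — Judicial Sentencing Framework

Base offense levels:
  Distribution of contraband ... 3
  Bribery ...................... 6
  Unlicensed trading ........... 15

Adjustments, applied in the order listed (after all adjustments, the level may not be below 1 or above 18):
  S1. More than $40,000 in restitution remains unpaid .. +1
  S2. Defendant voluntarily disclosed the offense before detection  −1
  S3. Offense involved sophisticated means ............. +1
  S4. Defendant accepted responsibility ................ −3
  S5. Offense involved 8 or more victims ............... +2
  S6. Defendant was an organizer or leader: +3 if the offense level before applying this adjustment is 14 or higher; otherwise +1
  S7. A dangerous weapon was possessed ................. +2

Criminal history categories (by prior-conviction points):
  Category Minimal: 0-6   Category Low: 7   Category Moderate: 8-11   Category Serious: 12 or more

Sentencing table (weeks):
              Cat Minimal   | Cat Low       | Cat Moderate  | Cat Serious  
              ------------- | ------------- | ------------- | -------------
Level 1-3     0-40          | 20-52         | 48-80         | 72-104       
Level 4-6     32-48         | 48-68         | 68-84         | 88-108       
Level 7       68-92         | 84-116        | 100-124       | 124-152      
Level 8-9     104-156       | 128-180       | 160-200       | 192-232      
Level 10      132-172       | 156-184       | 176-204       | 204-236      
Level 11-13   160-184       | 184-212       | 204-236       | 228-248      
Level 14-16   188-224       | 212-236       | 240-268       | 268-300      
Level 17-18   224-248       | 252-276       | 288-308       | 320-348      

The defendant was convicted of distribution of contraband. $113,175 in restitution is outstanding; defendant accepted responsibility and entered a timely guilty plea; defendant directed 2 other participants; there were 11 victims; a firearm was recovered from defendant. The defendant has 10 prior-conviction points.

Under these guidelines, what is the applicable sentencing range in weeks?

68-84 weeks

Base offense level for distribution of contraband: 3.
S1 applies: 3 + 1 = 4.
S2 does not apply.
S3 does not apply.
S4 applies: 4 − 3 = 1.
S5 applies: 1 + 2 = 3.
S6 applies (level before this adjustment is 3 < 14, so +1): 3 + 1 = 4.
S7 applies: 4 + 2 = 6.
Final offense level: 6.
Criminal history: 10 prior points → Category Moderate (8-11).
Level 6 falls in the 4-6 band.
Grid: Level 4-6 × Category Moderate = 68-84 weeks.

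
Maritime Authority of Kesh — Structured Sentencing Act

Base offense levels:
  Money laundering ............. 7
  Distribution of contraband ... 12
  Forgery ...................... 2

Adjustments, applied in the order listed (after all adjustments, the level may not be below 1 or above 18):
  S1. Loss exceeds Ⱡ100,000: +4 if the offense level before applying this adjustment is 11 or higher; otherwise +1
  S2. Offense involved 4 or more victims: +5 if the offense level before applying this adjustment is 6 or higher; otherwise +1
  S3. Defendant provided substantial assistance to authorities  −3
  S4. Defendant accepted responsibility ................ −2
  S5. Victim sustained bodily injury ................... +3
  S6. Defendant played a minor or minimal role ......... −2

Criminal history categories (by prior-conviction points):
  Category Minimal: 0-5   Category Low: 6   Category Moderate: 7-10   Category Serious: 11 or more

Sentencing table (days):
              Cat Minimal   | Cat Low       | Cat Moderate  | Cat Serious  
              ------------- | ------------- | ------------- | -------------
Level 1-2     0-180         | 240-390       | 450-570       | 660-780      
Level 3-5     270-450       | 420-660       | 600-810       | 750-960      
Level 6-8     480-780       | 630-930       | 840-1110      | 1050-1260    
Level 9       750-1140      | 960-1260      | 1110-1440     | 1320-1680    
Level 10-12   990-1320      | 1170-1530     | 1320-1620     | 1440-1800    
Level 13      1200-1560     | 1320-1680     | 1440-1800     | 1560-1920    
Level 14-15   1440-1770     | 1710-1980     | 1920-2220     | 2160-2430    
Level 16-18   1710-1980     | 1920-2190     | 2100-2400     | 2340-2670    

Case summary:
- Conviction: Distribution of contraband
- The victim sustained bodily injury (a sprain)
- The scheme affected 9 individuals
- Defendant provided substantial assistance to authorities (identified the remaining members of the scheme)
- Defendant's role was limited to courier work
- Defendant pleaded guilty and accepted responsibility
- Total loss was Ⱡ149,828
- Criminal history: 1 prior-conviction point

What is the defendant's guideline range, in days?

Base offense level for distribution of contraband: 12.
S1 applies (level before this adjustment is 12 ≥ 11, so +4): 12 + 4 = 16.
S2 applies (level before this adjustment is 16 ≥ 6, so +5): 16 + 5 = 21.
S3 applies: 21 − 3 = 18.
S4 applies: 18 − 2 = 16.
S5 applies: 16 + 3 = 19.
S6 applies: 19 − 2 = 17.
Final offense level: 17.
Criminal history: 1 prior point → Category Minimal (0-5).
Level 17 falls in the 16-18 band.
Grid: Level 16-18 × Category Minimal = 1710-1980 days.

1710-1980 days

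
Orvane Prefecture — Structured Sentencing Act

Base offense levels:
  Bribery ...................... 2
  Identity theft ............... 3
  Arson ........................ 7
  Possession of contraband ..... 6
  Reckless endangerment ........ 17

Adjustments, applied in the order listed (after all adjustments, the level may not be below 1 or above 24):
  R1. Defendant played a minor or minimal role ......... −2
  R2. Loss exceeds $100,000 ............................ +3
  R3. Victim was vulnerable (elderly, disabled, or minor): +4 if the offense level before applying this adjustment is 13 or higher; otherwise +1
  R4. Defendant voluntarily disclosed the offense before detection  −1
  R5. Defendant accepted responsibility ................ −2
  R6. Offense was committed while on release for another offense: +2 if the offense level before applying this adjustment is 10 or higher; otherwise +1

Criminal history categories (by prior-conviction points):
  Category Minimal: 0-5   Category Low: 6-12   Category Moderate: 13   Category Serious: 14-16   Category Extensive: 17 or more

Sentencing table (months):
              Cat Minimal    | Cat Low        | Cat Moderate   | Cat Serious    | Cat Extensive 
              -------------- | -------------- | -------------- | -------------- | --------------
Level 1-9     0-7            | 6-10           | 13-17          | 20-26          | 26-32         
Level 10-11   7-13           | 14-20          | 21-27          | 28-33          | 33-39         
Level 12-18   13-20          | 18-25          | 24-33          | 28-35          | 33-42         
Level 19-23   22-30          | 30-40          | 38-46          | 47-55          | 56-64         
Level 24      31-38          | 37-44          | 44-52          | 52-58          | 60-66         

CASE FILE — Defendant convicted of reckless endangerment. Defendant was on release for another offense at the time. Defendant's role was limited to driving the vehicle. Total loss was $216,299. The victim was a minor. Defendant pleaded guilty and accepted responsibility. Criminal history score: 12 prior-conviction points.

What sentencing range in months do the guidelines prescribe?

Base offense level for reckless endangerment: 17.
R1 applies: 17 − 2 = 15.
R2 applies: 15 + 3 = 18.
R3 applies (level before this adjustment is 18 ≥ 13, so +4): 18 + 4 = 22.
R5 applies: 22 − 2 = 20.
R6 applies (level before this adjustment is 20 ≥ 10, so +2): 20 + 2 = 22.
Final offense level: 22.
Criminal history: 12 prior points → Category Low (6-12).
Level 22 falls in the 19-23 band.
Grid: Level 19-23 × Category Low = 30-40 months.

30-40 months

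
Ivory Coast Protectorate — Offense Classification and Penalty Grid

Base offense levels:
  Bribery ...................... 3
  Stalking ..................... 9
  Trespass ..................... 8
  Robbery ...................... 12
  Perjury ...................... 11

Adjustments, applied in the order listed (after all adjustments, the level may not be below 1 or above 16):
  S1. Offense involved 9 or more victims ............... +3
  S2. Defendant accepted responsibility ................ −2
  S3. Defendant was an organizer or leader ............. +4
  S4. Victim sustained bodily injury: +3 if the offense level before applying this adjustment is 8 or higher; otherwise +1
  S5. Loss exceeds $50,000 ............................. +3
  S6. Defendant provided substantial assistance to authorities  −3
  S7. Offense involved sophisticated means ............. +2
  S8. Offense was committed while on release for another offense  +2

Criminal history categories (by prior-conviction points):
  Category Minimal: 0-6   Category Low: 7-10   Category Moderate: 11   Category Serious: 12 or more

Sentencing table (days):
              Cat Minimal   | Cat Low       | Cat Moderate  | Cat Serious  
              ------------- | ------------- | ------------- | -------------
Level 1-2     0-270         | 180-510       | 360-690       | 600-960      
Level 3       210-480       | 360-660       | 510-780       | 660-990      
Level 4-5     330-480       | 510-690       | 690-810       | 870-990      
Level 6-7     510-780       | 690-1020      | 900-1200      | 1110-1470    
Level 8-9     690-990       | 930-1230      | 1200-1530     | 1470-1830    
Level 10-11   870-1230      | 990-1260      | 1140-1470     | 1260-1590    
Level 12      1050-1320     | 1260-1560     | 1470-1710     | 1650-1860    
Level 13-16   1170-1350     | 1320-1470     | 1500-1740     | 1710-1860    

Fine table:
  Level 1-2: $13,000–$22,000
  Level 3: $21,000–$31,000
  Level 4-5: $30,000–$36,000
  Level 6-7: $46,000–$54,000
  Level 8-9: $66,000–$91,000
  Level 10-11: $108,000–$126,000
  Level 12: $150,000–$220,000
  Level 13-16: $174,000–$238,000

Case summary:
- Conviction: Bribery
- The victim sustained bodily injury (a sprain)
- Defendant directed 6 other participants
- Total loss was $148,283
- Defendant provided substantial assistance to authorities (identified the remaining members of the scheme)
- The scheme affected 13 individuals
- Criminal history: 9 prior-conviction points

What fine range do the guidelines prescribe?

$174,000–$238,000

Base offense level for bribery: 3.
S1 applies: 3 + 3 = 6.
S2 does not apply.
S3 applies: 6 + 4 = 10.
S4 applies (level before this adjustment is 10 ≥ 8, so +3): 10 + 3 = 13.
S5 applies: 13 + 3 = 16.
S6 applies: 16 − 3 = 13.
Final offense level: 13.
Level 13 falls in the 13-16 band.
Fine table: Level 13-16 → $174,000–$238,000.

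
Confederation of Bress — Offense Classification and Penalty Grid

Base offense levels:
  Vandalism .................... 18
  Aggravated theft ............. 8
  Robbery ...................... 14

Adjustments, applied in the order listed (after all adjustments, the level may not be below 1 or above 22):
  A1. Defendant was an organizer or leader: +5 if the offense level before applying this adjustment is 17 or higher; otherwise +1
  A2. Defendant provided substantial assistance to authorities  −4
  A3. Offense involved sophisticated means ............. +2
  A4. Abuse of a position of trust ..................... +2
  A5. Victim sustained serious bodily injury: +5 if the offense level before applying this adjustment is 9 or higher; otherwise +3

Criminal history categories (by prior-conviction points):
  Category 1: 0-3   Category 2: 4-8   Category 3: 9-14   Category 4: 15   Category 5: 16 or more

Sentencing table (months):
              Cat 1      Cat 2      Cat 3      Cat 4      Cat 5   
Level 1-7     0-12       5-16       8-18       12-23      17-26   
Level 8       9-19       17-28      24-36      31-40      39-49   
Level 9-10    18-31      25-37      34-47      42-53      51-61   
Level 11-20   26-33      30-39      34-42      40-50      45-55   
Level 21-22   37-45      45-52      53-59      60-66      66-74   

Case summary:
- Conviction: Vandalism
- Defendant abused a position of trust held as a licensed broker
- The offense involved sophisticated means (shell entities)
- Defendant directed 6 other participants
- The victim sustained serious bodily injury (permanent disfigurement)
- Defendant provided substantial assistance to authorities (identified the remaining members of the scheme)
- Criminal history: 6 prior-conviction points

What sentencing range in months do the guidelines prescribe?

Base offense level for vandalism: 18.
A1 applies (level before this adjustment is 18 ≥ 17, so +5): 18 + 5 = 23.
A2 applies: 23 − 4 = 19.
A3 applies: 19 + 2 = 21.
A4 applies: 21 + 2 = 23.
A5 applies (level before this adjustment is 23 ≥ 9, so +5): 23 + 5 = 28.
Level 28 exceeds the maximum of 22; capped at 22.
Final offense level: 22.
Criminal history: 6 prior points → Category 2 (4-8).
Level 22 falls in the 21-22 band.
Grid: Level 21-22 × Category 2 = 45-52 months.

45-52 months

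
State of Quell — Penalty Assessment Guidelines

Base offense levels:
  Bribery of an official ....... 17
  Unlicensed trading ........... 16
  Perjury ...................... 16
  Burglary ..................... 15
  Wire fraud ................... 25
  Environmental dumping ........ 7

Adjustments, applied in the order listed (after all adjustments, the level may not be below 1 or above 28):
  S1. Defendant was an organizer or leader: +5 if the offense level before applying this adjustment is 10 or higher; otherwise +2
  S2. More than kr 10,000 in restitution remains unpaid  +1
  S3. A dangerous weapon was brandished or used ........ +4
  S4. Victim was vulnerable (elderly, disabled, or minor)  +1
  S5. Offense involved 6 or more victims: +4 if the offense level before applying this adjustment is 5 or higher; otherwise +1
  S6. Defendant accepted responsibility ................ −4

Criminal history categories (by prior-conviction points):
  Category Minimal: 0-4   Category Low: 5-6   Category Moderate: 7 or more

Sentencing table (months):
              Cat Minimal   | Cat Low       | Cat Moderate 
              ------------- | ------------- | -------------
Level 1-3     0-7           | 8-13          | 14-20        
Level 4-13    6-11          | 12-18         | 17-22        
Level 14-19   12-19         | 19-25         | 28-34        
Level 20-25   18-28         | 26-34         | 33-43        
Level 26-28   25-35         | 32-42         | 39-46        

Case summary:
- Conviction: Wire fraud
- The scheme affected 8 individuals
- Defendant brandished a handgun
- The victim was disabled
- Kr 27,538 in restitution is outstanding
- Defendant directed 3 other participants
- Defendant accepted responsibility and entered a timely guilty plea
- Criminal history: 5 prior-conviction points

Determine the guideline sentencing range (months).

32-42 months

Base offense level for wire fraud: 25.
S1 applies (level before this adjustment is 25 ≥ 10, so +5): 25 + 5 = 30.
S2 applies: 30 + 1 = 31.
S3 applies: 31 + 4 = 35.
S4 applies: 35 + 1 = 36.
S5 applies (level before this adjustment is 36 ≥ 5, so +4): 36 + 4 = 40.
S6 applies: 40 − 4 = 36.
Level 36 exceeds the maximum of 28; capped at 28.
Final offense level: 28.
Criminal history: 5 prior points → Category Low (5-6).
Level 28 falls in the 26-28 band.
Grid: Level 26-28 × Category Low = 32-42 months.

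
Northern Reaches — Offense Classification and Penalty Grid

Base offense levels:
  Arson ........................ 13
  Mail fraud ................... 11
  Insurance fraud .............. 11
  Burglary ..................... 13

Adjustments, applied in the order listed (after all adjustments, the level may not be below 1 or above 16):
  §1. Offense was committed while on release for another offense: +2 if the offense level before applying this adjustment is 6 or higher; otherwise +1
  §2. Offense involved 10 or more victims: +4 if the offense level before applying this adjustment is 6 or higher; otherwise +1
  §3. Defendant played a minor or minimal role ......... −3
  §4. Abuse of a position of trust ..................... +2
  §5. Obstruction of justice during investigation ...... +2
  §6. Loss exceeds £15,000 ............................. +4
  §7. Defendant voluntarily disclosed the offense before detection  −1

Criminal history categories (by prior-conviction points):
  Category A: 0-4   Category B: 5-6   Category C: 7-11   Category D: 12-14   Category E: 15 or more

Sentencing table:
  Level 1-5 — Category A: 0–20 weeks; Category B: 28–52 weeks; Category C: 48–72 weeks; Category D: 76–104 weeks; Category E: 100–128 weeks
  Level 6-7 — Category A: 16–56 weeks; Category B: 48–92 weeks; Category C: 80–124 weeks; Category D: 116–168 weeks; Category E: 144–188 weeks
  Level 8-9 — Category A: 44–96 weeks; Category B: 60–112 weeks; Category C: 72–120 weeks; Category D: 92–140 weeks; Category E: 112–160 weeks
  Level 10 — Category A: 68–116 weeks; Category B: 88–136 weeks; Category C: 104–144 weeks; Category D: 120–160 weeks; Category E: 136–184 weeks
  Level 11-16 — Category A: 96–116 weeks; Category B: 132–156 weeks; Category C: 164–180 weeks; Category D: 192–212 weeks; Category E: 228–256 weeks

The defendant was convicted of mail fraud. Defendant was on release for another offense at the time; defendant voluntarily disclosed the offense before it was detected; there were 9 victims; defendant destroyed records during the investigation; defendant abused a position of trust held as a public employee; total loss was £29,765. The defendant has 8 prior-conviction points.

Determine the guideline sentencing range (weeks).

164-180 weeks

Base offense level for mail fraud: 11.
§1 applies (level before this adjustment is 11 ≥ 6, so +2): 11 + 2 = 13.
§2 does not apply.
§3 does not apply.
§4 applies: 13 + 2 = 15.
§5 applies: 15 + 2 = 17.
§6 applies: 17 + 4 = 21.
§7 applies: 21 − 1 = 20.
Level 20 exceeds the maximum of 16; capped at 16.
Final offense level: 16.
Criminal history: 8 prior points → Category C (7-11).
Level 16 falls in the 11-16 band.
Grid: Level 11-16 × Category C = 164-180 weeks.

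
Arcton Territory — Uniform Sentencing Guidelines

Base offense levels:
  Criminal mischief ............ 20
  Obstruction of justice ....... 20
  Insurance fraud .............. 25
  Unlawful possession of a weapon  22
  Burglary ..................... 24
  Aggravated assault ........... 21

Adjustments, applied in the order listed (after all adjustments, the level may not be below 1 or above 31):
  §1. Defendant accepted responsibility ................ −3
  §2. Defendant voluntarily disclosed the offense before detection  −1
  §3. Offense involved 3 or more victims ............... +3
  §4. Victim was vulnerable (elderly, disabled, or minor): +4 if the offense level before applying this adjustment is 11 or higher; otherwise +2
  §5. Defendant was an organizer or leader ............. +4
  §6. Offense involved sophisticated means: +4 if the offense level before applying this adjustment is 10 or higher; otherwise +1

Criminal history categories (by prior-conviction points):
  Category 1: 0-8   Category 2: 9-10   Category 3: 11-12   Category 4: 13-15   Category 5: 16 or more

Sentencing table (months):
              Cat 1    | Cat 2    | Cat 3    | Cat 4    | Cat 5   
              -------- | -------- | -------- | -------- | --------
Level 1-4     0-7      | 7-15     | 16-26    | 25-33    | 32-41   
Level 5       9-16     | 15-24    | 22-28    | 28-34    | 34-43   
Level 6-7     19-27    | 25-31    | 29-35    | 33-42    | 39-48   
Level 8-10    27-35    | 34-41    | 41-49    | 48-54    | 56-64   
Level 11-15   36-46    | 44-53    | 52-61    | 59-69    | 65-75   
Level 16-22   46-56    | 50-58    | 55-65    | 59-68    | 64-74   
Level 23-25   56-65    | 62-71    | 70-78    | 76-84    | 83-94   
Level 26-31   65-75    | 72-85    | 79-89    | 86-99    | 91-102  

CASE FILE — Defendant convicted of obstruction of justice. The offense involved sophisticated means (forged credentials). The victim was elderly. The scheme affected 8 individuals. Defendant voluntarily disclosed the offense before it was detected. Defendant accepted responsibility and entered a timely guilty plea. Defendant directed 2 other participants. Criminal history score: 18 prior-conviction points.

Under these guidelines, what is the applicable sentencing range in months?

91-102 months

Base offense level for obstruction of justice: 20.
§1 applies: 20 − 3 = 17.
§2 applies: 17 − 1 = 16.
§3 applies: 16 + 3 = 19.
§4 applies (level before this adjustment is 19 ≥ 11, so +4): 19 + 4 = 23.
§5 applies: 23 + 4 = 27.
§6 applies (level before this adjustment is 27 ≥ 10, so +4): 27 + 4 = 31.
Final offense level: 31.
Criminal history: 18 prior points → Category 5 (16+).
Level 31 falls in the 26-31 band.
Grid: Level 26-31 × Category 5 = 91-102 months.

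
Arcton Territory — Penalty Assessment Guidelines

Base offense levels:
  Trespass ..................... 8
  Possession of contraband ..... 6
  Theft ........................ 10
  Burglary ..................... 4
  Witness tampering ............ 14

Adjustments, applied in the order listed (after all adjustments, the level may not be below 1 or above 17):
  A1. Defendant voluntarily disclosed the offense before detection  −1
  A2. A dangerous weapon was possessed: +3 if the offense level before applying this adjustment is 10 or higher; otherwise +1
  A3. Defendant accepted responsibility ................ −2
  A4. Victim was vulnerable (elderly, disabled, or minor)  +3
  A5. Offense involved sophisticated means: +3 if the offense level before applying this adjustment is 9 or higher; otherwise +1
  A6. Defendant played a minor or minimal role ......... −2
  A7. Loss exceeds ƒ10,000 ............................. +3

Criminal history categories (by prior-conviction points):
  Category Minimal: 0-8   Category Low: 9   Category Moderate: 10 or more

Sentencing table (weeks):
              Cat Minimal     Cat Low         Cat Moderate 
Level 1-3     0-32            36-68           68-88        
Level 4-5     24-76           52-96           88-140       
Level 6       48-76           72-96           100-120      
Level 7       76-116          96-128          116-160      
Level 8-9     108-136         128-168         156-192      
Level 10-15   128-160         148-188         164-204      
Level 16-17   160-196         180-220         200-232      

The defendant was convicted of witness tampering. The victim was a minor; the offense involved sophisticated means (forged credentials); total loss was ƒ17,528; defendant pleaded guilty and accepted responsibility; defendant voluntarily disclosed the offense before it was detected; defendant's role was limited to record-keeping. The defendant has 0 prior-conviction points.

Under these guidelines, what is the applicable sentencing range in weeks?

160-196 weeks

Base offense level for witness tampering: 14.
A1 applies: 14 − 1 = 13.
A2 does not apply.
A3 applies: 13 − 2 = 11.
A4 applies: 11 + 3 = 14.
A5 applies (level before this adjustment is 14 ≥ 9, so +3): 14 + 3 = 17.
A6 applies: 17 − 2 = 15.
A7 applies: 15 + 3 = 18.
Level 18 exceeds the maximum of 17; capped at 17.
Final offense level: 17.
Criminal history: 0 prior points → Category Minimal (0-8).
Level 17 falls in the 16-17 band.
Grid: Level 16-17 × Category Minimal = 160-196 weeks.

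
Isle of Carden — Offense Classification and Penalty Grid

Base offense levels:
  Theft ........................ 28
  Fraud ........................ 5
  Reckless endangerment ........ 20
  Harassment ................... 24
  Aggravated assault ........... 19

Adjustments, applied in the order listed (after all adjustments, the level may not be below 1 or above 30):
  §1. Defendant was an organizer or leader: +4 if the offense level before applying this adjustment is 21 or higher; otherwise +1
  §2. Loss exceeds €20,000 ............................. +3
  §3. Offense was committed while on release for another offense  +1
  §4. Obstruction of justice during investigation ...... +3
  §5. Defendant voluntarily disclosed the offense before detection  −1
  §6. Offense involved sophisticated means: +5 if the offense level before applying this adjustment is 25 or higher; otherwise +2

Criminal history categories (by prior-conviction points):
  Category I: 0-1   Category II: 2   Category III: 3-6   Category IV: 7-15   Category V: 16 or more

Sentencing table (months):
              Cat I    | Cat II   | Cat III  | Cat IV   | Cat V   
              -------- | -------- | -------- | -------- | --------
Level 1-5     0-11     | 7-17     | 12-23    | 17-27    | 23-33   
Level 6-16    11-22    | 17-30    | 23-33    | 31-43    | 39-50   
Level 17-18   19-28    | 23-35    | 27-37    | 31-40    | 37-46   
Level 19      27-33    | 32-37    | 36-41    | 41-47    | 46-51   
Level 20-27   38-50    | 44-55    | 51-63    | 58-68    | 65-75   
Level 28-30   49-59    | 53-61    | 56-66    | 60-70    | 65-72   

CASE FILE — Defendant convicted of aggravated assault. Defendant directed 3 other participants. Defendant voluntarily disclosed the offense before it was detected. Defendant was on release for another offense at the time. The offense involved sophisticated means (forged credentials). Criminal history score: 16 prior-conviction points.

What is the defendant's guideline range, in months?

Base offense level for aggravated assault: 19.
§1 applies (level before this adjustment is 19 < 21, so +1): 19 + 1 = 20.
§3 applies: 20 + 1 = 21.
§5 applies: 21 − 1 = 20.
§6 applies (level before this adjustment is 20 < 25, so +2): 20 + 2 = 22.
Final offense level: 22.
Criminal history: 16 prior points → Category V (16+).
Level 22 falls in the 20-27 band.
Grid: Level 20-27 × Category V = 65-75 months.

65-75 months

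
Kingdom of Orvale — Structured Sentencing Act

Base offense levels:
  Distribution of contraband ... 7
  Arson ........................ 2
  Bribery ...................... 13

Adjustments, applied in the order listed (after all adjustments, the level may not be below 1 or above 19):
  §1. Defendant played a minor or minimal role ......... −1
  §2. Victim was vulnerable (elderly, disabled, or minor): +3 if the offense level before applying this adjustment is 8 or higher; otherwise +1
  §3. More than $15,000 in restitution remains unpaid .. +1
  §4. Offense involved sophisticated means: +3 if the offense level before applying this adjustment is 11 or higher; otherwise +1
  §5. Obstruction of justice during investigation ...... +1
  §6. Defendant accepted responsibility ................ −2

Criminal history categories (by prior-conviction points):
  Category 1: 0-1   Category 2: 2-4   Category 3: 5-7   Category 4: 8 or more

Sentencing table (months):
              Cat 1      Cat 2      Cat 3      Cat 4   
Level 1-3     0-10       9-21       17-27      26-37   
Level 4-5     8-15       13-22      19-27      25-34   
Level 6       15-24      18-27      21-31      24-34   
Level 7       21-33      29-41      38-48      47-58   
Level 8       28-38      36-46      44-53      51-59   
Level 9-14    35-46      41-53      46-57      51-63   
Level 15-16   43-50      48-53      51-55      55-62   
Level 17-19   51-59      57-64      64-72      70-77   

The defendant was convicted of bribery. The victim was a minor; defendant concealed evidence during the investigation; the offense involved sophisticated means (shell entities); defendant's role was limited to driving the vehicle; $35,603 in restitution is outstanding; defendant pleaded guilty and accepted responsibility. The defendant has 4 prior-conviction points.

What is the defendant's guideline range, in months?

Base offense level for bribery: 13.
§1 applies: 13 − 1 = 12.
§2 applies (level before this adjustment is 12 ≥ 8, so +3): 12 + 3 = 15.
§3 applies: 15 + 1 = 16.
§4 applies (level before this adjustment is 16 ≥ 11, so +3): 16 + 3 = 19.
§5 applies: 19 + 1 = 20.
§6 applies: 20 − 2 = 18.
Final offense level: 18.
Criminal history: 4 prior points → Category 2 (2-4).
Level 18 falls in the 17-19 band.
Grid: Level 17-19 × Category 2 = 57-64 months.

57-64 months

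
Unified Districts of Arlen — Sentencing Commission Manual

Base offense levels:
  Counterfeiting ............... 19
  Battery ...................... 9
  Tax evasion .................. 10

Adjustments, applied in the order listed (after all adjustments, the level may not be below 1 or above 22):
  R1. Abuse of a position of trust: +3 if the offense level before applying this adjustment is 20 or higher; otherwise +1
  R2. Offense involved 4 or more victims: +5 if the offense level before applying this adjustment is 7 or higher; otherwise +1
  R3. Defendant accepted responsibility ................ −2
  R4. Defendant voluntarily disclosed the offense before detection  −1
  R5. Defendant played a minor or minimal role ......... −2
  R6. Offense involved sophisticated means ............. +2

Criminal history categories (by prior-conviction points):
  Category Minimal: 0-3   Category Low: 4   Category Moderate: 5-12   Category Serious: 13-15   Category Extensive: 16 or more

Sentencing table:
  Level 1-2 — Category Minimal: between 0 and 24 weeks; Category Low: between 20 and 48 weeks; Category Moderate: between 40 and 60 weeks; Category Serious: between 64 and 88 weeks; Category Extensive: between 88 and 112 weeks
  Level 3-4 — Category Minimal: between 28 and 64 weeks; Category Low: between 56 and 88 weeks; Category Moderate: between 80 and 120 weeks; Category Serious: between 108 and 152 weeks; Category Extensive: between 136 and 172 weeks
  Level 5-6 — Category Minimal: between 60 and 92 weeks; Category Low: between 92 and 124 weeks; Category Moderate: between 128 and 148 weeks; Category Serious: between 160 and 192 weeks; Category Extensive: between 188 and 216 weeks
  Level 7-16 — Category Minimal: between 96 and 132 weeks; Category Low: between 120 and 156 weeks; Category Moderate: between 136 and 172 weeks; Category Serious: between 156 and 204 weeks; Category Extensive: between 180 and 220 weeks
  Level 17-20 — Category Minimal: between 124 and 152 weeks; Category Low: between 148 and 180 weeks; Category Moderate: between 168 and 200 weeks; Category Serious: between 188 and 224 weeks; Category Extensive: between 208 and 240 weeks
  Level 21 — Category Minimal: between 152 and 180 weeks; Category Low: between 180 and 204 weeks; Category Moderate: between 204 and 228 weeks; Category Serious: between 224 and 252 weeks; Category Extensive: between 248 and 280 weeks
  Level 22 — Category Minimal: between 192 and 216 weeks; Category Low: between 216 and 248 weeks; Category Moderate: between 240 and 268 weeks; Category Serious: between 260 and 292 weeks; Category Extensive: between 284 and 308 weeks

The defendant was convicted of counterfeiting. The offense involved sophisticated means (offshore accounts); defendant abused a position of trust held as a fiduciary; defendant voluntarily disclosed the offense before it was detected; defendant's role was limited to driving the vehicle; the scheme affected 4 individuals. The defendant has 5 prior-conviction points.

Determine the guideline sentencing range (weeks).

Base offense level for counterfeiting: 19.
R1 applies (level before this adjustment is 19 < 20, so +1): 19 + 1 = 20.
R2 applies (level before this adjustment is 20 ≥ 7, so +5): 20 + 5 = 25.
R3 does not apply.
R4 applies: 25 − 1 = 24.
R5 applies: 24 − 2 = 22.
R6 applies: 22 + 2 = 24.
Level 24 exceeds the maximum of 22; capped at 22.
Final offense level: 22.
Criminal history: 5 prior points → Category Moderate (5-12).
Level 22 falls in the 22 band.
Grid: Level 22 × Category Moderate = 240-268 weeks.

240-268 weeks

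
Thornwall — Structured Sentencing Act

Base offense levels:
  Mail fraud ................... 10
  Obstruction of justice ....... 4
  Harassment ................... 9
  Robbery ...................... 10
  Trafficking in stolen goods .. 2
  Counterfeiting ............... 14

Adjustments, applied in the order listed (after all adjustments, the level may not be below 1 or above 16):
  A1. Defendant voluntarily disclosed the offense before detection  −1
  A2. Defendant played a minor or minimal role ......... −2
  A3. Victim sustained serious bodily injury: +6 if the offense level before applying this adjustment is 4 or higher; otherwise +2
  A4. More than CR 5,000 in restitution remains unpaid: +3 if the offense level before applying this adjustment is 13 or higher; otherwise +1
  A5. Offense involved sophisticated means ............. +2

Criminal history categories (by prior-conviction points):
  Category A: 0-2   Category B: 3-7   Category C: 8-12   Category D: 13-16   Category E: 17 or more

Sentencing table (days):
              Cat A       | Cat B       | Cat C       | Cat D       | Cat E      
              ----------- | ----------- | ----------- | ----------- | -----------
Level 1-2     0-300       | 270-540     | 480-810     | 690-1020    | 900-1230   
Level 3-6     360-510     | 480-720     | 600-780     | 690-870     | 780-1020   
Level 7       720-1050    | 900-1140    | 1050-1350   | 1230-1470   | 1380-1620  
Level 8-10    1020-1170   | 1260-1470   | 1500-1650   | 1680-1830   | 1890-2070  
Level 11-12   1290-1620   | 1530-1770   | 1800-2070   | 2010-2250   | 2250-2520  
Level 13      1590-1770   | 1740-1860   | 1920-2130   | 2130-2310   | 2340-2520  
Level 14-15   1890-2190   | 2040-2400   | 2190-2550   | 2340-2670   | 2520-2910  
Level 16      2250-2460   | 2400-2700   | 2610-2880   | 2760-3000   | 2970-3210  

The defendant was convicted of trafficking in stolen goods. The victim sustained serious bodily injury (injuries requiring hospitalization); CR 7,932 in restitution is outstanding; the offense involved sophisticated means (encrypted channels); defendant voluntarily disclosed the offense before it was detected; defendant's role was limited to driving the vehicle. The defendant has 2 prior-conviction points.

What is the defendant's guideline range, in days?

Base offense level for trafficking in stolen goods: 2.
A1 applies: 2 − 1 = 1.
A2 applies: 1 − 2 = -1.
A3 applies (level before this adjustment is -1 < 4, so +2): -1 + 2 = 1.
A4 applies (level before this adjustment is 1 < 13, so +1): 1 + 1 = 2.
A5 applies: 2 + 2 = 4.
Final offense level: 4.
Criminal history: 2 prior points → Category A (0-2).
Level 4 falls in the 3-6 band.
Grid: Level 3-6 × Category A = 360-510 days.

360-510 days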